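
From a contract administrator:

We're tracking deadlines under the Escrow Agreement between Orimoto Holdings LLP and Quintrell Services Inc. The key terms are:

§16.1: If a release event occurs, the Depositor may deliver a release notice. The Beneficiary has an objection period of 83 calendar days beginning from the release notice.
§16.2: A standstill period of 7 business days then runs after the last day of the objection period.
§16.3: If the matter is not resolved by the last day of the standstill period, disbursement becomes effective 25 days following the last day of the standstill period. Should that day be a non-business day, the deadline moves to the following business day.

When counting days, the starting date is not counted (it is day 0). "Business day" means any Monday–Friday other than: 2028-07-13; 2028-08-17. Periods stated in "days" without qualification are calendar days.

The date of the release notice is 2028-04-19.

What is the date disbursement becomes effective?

2028-08-15

The last day of the objection period: 83 calendar days after 2028-04-19 is 2028-07-11.
From Tuesday, 2028-07-11, 7 business days (Jul 12, Jul 14, Jul 17, Jul 18, Jul 19, Jul 20, Jul 21, skipping weekends and the listed holiday on Jul 13) brings us to Friday, 2028-07-21, which is the last day of the standstill period.
The date disbursement becomes effective: 2028-07-21 + 25 days = 2028-08-15. 2028-08-15 is a Tuesday and is not a listed holiday, so no roll-forward applies.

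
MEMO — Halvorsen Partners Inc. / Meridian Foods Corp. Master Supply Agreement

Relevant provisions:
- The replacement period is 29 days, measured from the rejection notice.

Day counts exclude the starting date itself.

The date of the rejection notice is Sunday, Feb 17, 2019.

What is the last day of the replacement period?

Mar 18, 2019

The last day of the replacement period: Feb 17, 2019 + 29 days = Mar 18, 2019.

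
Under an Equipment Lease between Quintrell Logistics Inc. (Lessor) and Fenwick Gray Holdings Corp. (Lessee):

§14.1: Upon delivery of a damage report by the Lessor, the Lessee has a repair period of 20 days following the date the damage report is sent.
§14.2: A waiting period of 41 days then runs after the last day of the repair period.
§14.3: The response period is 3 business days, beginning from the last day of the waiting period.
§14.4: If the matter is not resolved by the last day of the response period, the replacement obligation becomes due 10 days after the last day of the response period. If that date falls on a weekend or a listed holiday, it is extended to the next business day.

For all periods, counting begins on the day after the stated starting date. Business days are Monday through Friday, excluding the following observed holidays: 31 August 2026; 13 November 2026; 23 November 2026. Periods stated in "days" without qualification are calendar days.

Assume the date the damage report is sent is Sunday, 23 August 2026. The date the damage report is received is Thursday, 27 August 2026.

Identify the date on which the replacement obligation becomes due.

The last day of the repair period: 20 calendar days after 23 August 2026 is 12 September 2026.
The last day of the waiting period: 41 calendar days after 12 September 2026 is 23 October 2026.
From Friday, 23 October 2026, 3 business days (Oct 26, Oct 27, Oct 28, skipping weekends) brings us to Wednesday, 28 October 2026, which is the last day of the response period.
The date on which the replacement obligation becomes due: 28 October 2026 + 10 days = 7 November 2026. That falls on a Saturday, so it rolls to the next business day, Monday, 9 November 2026.

9 November 2026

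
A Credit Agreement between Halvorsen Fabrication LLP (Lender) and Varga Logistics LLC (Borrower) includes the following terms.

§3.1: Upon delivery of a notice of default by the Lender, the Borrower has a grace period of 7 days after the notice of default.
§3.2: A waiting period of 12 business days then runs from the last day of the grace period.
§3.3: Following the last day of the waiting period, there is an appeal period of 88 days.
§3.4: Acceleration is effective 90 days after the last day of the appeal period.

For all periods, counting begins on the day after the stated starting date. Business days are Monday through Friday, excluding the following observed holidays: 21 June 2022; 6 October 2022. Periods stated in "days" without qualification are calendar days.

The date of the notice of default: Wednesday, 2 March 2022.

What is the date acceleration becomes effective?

19 September 2022

The last day of the grace period: 7 calendar days after 2 March 2022 is 9 March 2022.
The last day of the waiting period: counting 12 business days from Wednesday, 9 March 2022 (Mar 10, Mar 11, Mar 14, Mar 15, …, Mar 23, Mar 24, Mar 25, skipping weekends) reaches Friday, 25 March 2022.
The last day of the appeal period: 25 March 2022 + 88 days = 21 June 2022.
The date acceleration becomes effective: 21 June 2022 + 90 days = 19 September 2022.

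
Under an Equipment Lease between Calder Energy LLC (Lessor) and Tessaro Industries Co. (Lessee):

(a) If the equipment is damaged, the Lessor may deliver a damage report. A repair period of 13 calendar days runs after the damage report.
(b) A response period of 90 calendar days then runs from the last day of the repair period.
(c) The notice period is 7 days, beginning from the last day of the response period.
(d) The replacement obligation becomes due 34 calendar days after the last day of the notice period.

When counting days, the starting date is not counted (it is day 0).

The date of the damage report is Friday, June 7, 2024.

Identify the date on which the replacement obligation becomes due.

Adding 13 calendar days to June 7, 2024 gives June 20, 2024, which is the last day of the repair period.
The last day of the response period: June 20, 2024 + 90 days = September 18, 2024.
The last day of the notice period: September 18, 2024 + 7 days = September 25, 2024.
Adding 34 calendar days to September 25, 2024 gives October 29, 2024, which is the date on which the replacement obligation becomes due.

October 29, 2024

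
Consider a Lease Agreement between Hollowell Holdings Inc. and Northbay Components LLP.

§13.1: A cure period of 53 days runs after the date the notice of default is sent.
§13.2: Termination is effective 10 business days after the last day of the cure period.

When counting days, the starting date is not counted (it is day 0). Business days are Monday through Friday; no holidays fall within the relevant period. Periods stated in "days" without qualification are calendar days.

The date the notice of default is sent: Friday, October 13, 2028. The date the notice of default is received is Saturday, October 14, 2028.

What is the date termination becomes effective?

December 19, 2028

Adding 53 calendar days to October 13, 2028 gives December 5, 2028, which is the last day of the cure period.
From Tuesday, December 5, 2028, 10 business days (Dec 6, Dec 7, Dec 8, Dec 11, Dec 12, Dec 13, Dec 14, Dec 15, Dec 18, Dec 19, skipping weekends) brings us to Tuesday, December 19, 2028, which is the date termination becomes effective.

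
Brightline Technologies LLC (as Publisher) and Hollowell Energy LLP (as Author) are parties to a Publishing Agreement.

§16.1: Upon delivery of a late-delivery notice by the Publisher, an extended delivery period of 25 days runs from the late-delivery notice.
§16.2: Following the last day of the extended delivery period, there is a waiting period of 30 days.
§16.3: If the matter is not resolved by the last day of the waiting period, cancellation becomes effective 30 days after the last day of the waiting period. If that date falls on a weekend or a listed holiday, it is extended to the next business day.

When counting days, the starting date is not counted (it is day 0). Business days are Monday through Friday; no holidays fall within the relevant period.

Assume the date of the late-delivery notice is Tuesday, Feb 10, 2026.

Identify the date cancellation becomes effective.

Adding 25 calendar days to Feb 10, 2026 gives Mar 7, 2026, which is the last day of the extended delivery period.
The last day of the waiting period: Mar 7, 2026 + 30 days = Apr 6, 2026.
The date cancellation becomes effective: 30 calendar days after Apr 6, 2026 is May 6, 2026. May 6, 2026 is a Wednesday, so no roll-forward applies.

May 6, 2026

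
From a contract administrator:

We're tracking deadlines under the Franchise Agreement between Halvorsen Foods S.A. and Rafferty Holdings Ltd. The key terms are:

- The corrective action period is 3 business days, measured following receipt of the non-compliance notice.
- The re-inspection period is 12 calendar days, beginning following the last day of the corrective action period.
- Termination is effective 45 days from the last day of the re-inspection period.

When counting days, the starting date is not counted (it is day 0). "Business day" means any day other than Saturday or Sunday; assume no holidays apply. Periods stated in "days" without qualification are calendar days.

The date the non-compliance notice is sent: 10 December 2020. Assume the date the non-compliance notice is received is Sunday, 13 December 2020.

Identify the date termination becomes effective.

From Sunday, 13 December 2020, 3 business days (Dec 14, Dec 15, Dec 16, skipping weekends) brings us to Wednesday, 16 December 2020, which is the last day of the corrective action period.
The last day of the re-inspection period: 16 December 2020 + 12 days = 28 December 2020.
The date termination becomes effective: 28 December 2020 + 45 days = 11 February 2021.

11 February 2021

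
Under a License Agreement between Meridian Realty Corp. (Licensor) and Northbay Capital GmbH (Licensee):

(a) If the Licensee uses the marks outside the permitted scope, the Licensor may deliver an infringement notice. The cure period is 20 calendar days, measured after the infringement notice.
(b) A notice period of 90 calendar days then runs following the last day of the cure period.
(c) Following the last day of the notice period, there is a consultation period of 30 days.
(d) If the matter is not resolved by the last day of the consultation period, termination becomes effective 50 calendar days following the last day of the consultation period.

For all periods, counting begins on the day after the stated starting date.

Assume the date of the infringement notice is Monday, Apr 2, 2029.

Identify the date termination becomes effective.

Oct 9, 2029

Adding 20 calendar days to Apr 2, 2029 gives Apr 22, 2029, which is the last day of the cure period.
The last day of the notice period: Apr 22, 2029 + 90 days = Jul 21, 2029.
Adding 30 calendar days to Jul 21, 2029 gives Aug 20, 2029, which is the last day of the consultation period.
The date termination becomes effective: Aug 20, 2029 + 50 days = Oct 9, 2029.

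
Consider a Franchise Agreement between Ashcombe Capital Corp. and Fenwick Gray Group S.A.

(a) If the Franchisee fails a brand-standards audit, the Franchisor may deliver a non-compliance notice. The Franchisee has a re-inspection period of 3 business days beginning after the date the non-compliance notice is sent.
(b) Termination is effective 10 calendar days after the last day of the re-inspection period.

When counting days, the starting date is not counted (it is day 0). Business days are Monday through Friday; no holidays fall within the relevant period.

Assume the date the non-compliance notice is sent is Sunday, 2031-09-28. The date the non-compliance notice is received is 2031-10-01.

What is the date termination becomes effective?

From Sunday, 2031-09-28, 3 business days (Sep 29, Sep 30, Oct 1, skipping weekends) brings us to Wednesday, 2031-10-01, which is the last day of the re-inspection period.
The date termination becomes effective: 10 calendar days after 2031-10-01 is 2031-10-11.

2031-10-11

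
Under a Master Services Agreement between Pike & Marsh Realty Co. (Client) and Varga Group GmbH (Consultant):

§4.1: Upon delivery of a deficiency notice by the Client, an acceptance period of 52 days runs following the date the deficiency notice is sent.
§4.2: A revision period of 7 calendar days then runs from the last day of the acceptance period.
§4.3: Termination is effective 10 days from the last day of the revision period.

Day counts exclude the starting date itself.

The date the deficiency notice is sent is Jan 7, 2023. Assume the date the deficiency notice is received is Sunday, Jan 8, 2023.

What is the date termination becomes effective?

Mar 17, 2023

The last day of the acceptance period: 52 calendar days after Jan 7, 2023 is Feb 28, 2023.
The last day of the revision period: Feb 28, 2023 + 7 days = Mar 7, 2023.
The date termination becomes effective: Mar 7, 2023 + 10 days = Mar 17, 2023.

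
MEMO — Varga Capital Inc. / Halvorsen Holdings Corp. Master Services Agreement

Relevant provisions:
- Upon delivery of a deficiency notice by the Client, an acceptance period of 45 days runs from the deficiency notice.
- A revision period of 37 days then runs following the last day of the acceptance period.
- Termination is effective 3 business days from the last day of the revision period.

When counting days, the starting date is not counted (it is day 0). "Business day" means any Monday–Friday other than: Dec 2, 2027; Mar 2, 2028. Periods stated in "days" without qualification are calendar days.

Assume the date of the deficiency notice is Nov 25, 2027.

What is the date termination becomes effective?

Feb 18, 2028

Adding 45 calendar days to Nov 25, 2027 gives Jan 9, 2028, which is the last day of the acceptance period.
Adding 37 calendar days to Jan 9, 2028 gives Feb 15, 2028, which is the last day of the revision period.
The date termination becomes effective: 3 business days after Tuesday, Feb 15, 2028, skipping weekends — Feb 16, Feb 17, Feb 18 — lands on Friday, Feb 18, 2028.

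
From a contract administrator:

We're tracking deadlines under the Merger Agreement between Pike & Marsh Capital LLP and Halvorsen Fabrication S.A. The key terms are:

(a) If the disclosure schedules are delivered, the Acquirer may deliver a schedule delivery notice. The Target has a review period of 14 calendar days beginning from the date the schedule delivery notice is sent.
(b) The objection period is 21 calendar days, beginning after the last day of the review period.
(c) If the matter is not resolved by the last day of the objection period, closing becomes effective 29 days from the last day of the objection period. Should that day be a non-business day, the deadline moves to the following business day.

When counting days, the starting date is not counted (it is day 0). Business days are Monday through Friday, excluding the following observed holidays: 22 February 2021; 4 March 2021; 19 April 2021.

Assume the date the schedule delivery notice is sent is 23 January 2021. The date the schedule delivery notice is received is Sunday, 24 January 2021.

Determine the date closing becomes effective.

The last day of the review period: 14 calendar days after 23 January 2021 is 6 February 2021.
The last day of the objection period: 21 calendar days after 6 February 2021 is 27 February 2021.
Adding 29 calendar days to 27 February 2021 gives 28 March 2021, which is the date closing becomes effective. That falls on a Sunday, so it rolls to the next business day, Monday, 29 March 2021.

29 March 2021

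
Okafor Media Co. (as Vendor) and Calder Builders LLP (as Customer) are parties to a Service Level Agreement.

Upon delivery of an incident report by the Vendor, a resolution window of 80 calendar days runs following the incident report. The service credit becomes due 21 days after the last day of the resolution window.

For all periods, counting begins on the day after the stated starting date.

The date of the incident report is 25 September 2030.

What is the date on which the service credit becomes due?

4 January 2031

Adding 80 calendar days to 25 September 2030 gives 14 December 2030, which is the last day of the resolution window.
The date on which the service credit becomes due: 14 December 2030 + 21 days = 4 January 2031.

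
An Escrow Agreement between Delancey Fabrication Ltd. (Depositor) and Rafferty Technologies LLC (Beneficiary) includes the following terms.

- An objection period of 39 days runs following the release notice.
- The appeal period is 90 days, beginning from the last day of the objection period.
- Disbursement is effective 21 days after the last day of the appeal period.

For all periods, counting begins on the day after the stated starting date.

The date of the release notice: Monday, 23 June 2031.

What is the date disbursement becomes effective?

The last day of the objection period: 39 calendar days after 23 June 2031 is 1 August 2031.
Adding 90 calendar days to 1 August 2031 gives 30 October 2031, which is the last day of the appeal period.
The date disbursement becomes effective: 30 October 2031 + 21 days = 20 November 2031.

20 November 2031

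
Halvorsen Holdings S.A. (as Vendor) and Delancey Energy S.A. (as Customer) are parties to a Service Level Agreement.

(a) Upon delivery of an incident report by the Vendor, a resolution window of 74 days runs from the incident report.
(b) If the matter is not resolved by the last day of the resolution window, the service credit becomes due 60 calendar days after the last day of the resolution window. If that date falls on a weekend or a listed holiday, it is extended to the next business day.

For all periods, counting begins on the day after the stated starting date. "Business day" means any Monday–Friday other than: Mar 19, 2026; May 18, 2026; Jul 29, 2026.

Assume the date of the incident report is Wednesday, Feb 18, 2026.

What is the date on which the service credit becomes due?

Adding 74 calendar days to Feb 18, 2026 gives May 3, 2026, which is the last day of the resolution window.
The date on which the service credit becomes due: May 3, 2026 + 60 days = Jul 2, 2026. Jul 2, 2026 is a Thursday and is not a listed holiday, so no roll-forward applies.

Jul 2, 2026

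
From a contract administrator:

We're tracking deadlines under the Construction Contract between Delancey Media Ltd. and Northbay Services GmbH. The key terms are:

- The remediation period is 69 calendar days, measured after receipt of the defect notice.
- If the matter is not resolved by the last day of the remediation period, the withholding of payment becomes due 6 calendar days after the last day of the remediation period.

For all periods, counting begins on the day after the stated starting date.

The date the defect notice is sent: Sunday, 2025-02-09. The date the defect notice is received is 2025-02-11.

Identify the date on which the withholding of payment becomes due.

Adding 69 calendar days to 2025-02-11 gives 2025-04-21, which is the last day of the remediation period.
Adding 6 calendar days to 2025-04-21 gives 2025-04-27, which is the date on which the withholding of payment becomes due.

2025-04-27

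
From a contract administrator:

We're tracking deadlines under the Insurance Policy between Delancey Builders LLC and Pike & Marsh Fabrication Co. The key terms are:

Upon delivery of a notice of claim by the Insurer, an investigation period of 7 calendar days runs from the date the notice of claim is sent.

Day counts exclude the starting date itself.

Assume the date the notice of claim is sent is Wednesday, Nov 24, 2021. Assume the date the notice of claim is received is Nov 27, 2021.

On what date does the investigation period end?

Dec 1, 2021

Adding 7 calendar days to Nov 24, 2021 gives Dec 1, 2021, which is the last day of the investigation period.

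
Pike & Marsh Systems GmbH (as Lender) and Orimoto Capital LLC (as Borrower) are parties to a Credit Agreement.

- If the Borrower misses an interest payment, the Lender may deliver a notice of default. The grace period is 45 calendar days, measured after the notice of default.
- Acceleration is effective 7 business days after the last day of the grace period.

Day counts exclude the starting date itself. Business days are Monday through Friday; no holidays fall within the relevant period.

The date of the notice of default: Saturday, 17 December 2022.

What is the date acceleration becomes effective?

9 February 2023

Adding 45 calendar days to 17 December 2022 gives 31 January 2023, which is the last day of the grace period.
The date acceleration becomes effective: counting 7 business days from Tuesday, 31 January 2023 (Feb 1, Feb 2, Feb 3, Feb 6, Feb 7, Feb 8, Feb 9, skipping weekends) reaches Thursday, 9 February 2023.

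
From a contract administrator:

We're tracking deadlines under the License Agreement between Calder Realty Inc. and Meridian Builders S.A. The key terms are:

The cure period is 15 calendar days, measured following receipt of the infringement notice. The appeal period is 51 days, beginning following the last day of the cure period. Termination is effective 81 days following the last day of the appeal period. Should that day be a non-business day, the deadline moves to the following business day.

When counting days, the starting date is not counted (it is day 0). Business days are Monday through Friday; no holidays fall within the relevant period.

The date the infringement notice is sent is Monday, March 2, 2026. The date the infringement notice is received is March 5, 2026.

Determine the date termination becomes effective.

July 30, 2026

The last day of the cure period: 15 calendar days after March 5, 2026 is March 20, 2026.
The last day of the appeal period: 51 calendar days after March 20, 2026 is May 10, 2026.
The date termination becomes effective: May 10, 2026 + 81 days = July 30, 2026. July 30, 2026 is a Thursday, so no roll-forward applies.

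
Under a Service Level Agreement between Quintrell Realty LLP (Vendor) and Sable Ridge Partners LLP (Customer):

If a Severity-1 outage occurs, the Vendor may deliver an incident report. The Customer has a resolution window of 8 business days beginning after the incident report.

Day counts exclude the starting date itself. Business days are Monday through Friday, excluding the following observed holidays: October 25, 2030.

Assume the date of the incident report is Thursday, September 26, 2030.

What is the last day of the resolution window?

The last day of the resolution window: 8 business days after Thursday, September 26, 2030, skipping weekends — Sep 27, Sep 30, Oct 1, Oct 2, Oct 3, Oct 4, Oct 7, Oct 8 — lands on Tuesday, October 8, 2030.

October 8, 2030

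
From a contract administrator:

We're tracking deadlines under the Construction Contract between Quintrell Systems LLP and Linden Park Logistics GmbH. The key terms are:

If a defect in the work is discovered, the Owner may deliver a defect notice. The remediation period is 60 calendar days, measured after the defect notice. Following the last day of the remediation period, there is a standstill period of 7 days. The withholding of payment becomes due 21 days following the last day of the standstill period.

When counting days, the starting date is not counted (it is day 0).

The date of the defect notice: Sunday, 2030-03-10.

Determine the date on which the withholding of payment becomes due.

The last day of the remediation period: 60 calendar days after 2030-03-10 is 2030-05-09.
The last day of the standstill period: 2030-05-09 + 7 days = 2030-05-16.
The date on which the withholding of payment becomes due: 21 calendar days after 2030-05-16 is 2030-06-06.

2030-06-06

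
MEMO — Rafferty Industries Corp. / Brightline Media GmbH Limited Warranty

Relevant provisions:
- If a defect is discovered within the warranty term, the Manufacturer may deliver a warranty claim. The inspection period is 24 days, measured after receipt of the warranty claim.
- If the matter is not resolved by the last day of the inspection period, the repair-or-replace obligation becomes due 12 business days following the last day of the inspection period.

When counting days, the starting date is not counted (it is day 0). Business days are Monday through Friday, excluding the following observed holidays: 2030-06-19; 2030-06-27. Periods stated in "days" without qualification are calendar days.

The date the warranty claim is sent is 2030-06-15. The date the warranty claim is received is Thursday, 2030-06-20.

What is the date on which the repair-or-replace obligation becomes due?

2030-07-30

The last day of the inspection period: 2030-06-20 + 24 days = 2030-07-14.
The date on which the repair-or-replace obligation becomes due: 12 business days after Sunday, 2030-07-14, skipping weekends — Jul 15, Jul 16, Jul 17, Jul 18, …, Jul 26, Jul 29, Jul 30 — lands on Tuesday, 2030-07-30.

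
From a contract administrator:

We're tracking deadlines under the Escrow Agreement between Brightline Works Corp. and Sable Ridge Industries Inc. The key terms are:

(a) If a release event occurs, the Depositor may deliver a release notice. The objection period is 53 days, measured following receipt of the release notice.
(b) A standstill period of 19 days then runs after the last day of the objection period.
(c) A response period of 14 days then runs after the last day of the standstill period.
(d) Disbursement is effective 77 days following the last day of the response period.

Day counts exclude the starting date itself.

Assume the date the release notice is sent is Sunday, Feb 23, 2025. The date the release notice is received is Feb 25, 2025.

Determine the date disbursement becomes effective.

Adding 53 calendar days to Feb 25, 2025 gives Apr 19, 2025, which is the last day of the objection period.
The last day of the standstill period: Apr 19, 2025 + 19 days = May 8, 2025.
The last day of the response period: 14 calendar days after May 8, 2025 is May 22, 2025.
Adding 77 calendar days to May 22, 2025 gives Aug 7, 2025, which is the date disbursement becomes effective.

Aug 7, 2025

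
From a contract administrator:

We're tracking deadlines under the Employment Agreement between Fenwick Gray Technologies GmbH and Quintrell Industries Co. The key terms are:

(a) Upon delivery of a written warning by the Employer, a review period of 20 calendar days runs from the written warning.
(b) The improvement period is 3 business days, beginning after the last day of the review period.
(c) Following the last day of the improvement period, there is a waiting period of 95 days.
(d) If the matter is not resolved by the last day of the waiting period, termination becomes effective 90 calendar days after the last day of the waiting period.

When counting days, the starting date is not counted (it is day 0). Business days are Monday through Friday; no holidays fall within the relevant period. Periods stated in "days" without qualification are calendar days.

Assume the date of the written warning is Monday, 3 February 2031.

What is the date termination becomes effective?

30 August 2031

The last day of the review period: 20 calendar days after 3 February 2031 is 23 February 2031.
From Sunday, 23 February 2031, 3 business days (Feb 24, Feb 25, Feb 26, skipping weekends) brings us to Wednesday, 26 February 2031, which is the last day of the improvement period.
Adding 95 calendar days to 26 February 2031 gives 1 June 2031, which is the last day of the waiting period.
The date termination becomes effective: 90 calendar days after 1 June 2031 is 30 August 2031.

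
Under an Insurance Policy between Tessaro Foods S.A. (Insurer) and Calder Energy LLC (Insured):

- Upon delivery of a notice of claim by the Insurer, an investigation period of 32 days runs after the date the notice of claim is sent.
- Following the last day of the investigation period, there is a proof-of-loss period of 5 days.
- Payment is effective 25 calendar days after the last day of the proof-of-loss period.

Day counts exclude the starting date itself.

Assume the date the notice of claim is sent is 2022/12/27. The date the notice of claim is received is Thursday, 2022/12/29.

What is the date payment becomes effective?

2023/02/27

The last day of the investigation period: 2022/12/27 + 32 days = 2023/01/28.
The last day of the proof-of-loss period: 5 calendar days after 2023/01/28 is 2023/02/02.
The date payment becomes effective: 2023/02/02 + 25 days = 2023/02/27.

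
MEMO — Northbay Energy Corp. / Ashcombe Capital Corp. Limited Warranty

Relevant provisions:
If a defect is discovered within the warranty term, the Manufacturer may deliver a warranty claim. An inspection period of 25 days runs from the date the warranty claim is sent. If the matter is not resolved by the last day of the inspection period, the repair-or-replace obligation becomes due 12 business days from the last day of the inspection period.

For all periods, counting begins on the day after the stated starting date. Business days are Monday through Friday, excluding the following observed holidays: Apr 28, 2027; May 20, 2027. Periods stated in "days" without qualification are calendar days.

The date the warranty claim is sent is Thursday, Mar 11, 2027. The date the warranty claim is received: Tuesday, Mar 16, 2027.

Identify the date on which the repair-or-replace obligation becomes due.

Apr 21, 2027

The last day of the inspection period: Mar 11, 2027 + 25 days = Apr 5, 2027.
From Monday, Apr 5, 2027, 12 business days (Apr 6, Apr 7, Apr 8, Apr 9, …, Apr 19, Apr 20, Apr 21, skipping weekends) brings us to Wednesday, Apr 21, 2027, which is the date on which the repair-or-replace obligation becomes due.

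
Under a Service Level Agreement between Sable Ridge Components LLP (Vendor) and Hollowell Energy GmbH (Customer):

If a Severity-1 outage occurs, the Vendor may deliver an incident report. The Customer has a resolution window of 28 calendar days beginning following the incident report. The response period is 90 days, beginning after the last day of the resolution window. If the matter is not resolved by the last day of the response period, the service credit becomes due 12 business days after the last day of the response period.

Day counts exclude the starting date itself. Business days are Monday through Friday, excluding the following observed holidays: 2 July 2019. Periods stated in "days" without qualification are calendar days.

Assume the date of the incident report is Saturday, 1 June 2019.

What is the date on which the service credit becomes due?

15 October 2019

The last day of the resolution window: 28 calendar days after 1 June 2019 is 29 June 2019.
The last day of the response period: 90 calendar days after 29 June 2019 is 27 September 2019.
The date on which the service credit becomes due: 12 business days after Friday, 27 September 2019, skipping weekends — Sep 30, Oct 1, Oct 2, Oct 3, …, Oct 11, Oct 14, Oct 15 — lands on Tuesday, 15 October 2019.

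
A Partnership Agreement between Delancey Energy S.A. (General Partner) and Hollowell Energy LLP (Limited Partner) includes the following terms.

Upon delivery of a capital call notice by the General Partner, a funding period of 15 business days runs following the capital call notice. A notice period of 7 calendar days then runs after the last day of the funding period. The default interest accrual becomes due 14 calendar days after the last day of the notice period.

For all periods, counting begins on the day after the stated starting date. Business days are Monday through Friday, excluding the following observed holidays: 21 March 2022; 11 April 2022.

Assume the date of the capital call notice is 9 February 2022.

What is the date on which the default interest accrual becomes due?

23 March 2022

The last day of the funding period: 15 business days after Wednesday, 9 February 2022, skipping weekends — Feb 10, Feb 11, Feb 14, Feb 15, …, Feb 28, Mar 1, Mar 2 — lands on Wednesday, 2 March 2022.
The last day of the notice period: 2 March 2022 + 7 days = 9 March 2022.
The date on which the default interest accrual becomes due: 14 calendar days after 9 March 2022 is 23 March 2022.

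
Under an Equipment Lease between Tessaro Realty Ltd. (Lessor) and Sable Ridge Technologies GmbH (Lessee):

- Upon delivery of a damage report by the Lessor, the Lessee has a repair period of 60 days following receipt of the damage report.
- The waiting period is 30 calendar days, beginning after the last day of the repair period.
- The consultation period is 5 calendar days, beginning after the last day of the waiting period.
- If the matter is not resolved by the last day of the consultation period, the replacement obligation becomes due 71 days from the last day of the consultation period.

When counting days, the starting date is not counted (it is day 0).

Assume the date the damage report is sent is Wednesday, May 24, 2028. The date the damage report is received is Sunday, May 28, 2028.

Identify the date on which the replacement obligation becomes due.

The last day of the repair period: May 28, 2028 + 60 days = July 27, 2028.
The last day of the waiting period: 30 calendar days after July 27, 2028 is August 26, 2028.
The last day of the consultation period: 5 calendar days after August 26, 2028 is August 31, 2028.
Adding 71 calendar days to August 31, 2028 gives November 10, 2028, which is the date on which the replacement obligation becomes due.

November 10, 2028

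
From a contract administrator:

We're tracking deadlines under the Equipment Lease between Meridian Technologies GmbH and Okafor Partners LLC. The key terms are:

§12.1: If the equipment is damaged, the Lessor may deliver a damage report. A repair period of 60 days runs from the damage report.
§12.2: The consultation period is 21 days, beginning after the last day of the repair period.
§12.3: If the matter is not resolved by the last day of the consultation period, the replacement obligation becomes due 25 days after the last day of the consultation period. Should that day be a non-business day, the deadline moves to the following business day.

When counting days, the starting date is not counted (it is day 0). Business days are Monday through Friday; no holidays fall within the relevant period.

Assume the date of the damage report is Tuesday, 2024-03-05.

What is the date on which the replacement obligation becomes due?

2024-06-19

The last day of the repair period: 2024-03-05 + 60 days = 2024-05-04.
The last day of the consultation period: 2024-05-04 + 21 days = 2024-05-25.
The date on which the replacement obligation becomes due: 2024-05-25 + 25 days = 2024-06-19. 2024-06-19 is a Wednesday, so no roll-forward applies.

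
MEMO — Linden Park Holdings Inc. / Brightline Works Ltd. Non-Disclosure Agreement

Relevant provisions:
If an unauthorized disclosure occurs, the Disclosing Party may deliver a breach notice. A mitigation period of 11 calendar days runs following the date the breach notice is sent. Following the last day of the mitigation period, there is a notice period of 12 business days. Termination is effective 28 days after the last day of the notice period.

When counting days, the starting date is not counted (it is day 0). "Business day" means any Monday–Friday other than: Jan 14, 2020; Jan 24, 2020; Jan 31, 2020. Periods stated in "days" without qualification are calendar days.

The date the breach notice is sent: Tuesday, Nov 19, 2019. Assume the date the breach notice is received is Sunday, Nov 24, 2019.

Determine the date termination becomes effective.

Jan 14, 2020

The last day of the mitigation period: 11 calendar days after Nov 19, 2019 is Nov 30, 2019.
The last day of the notice period: counting 12 business days from Saturday, Nov 30, 2019 (Dec 2, Dec 3, Dec 4, Dec 5, …, Dec 13, Dec 16, Dec 17, skipping weekends) reaches Tuesday, Dec 17, 2019.
Adding 28 calendar days to Dec 17, 2019 gives Jan 14, 2020, which is the date termination becomes effective.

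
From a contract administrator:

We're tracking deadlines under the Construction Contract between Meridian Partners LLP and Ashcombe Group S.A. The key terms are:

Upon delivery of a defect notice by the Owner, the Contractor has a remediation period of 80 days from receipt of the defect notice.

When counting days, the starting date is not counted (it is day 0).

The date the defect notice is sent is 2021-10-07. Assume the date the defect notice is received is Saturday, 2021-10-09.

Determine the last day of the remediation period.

The last day of the remediation period: 80 calendar days after 2021-10-09 is 2021-12-28.

2021-12-28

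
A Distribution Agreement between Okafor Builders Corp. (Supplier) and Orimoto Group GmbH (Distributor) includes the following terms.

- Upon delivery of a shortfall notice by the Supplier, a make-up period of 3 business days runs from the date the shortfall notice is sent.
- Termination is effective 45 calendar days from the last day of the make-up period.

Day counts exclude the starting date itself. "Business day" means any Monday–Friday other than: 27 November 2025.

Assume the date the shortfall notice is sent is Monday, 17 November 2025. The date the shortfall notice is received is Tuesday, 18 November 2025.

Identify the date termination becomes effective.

The last day of the make-up period: 3 business days after Monday, 17 November 2025, skipping weekends — Nov 18, Nov 19, Nov 20 — lands on Thursday, 20 November 2025.
The date termination becomes effective: 45 calendar days after 20 November 2025 is 4 January 2026.

4 January 2026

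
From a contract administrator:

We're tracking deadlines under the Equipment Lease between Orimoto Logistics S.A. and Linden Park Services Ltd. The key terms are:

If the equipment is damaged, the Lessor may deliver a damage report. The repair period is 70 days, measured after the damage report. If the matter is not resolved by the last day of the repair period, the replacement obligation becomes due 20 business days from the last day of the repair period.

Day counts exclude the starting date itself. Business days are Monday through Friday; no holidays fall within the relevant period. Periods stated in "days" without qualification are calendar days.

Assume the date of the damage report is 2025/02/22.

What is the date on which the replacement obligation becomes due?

2025/05/30

Adding 70 calendar days to 2025/02/22 gives 2025/05/03, which is the last day of the repair period.
From Saturday, 2025/05/03, 20 business days (May 5, May 6, May 7, May 8, …, May 28, May 29, May 30, skipping weekends) brings us to Friday, 2025/05/30, which is the date on which the replacement obligation becomes due.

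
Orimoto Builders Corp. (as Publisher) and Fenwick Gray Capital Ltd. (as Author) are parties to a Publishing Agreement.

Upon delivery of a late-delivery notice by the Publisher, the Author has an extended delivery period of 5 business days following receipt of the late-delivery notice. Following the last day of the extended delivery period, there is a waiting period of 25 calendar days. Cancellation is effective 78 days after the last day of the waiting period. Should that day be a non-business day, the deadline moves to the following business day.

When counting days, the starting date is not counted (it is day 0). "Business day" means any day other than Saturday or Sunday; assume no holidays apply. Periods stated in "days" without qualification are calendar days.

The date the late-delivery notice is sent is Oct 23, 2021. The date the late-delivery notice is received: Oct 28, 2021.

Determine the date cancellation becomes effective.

From Thursday, Oct 28, 2021, 5 business days (Oct 29, Nov 1, Nov 2, Nov 3, Nov 4, skipping weekends) brings us to Thursday, Nov 4, 2021, which is the last day of the extended delivery period.
Adding 25 calendar days to Nov 4, 2021 gives Nov 29, 2021, which is the last day of the waiting period.
Adding 78 calendar days to Nov 29, 2021 gives Feb 15, 2022, which is the date cancellation becomes effective. Feb 15, 2022 is a Tuesday, so no roll-forward applies.

Feb 15, 2022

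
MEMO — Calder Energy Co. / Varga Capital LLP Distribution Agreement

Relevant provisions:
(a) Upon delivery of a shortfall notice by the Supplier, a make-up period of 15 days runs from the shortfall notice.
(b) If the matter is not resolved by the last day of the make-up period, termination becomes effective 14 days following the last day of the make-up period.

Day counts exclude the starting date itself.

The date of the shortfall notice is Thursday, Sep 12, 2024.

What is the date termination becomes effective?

The last day of the make-up period: Sep 12, 2024 + 15 days = Sep 27, 2024.
The date termination becomes effective: 14 calendar days after Sep 27, 2024 is Oct 11, 2024.

Oct 11, 2024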